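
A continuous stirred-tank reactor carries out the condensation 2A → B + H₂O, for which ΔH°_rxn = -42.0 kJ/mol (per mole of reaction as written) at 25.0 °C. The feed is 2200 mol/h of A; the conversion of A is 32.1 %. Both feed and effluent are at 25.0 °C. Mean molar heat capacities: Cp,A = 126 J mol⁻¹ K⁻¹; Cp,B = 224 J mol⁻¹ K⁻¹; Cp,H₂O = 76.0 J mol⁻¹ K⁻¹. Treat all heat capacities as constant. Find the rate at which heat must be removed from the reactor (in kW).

Q_out = 4.12 kW

Extent of reaction ξ = 0.321 × 2200 / 2 = 353.1 mol/h
Reaction term: ξ·ΔH°_rxn = 353.1 × -42.0 = -14830 kJ/h
Q = ΔH = -14830 kJ/h = -4.1195 kW
Heat removed = 4.1195 kW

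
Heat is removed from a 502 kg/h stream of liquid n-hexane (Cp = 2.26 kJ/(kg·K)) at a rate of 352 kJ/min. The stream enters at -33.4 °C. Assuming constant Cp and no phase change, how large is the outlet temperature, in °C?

T_out = -52.0 °C

Q = 352 kJ/min = 21120 kJ/h
ΔT = Q/(ṁ·Cp) = 21120/(502×2.26) = 18.616 K
T_out = -33.4 − 18.616 = -52.016 °C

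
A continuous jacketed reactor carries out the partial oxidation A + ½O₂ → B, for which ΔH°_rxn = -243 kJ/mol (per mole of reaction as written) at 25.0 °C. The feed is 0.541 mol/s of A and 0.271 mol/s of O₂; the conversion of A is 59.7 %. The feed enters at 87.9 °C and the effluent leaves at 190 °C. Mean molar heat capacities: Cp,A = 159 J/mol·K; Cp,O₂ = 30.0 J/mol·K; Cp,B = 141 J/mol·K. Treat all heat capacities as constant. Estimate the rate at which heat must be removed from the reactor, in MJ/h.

Q_out = 254 MJ/h

Extent of reaction ξ = 0.597 × 0.541 = 0.32298 mol/s
Reaction term: ξ·ΔH°_rxn = 0.32298 × -243 = -78.483 kJ/s
Sensible, feed 87.9→25 °C: -5.922 kJ/s
Outlet flows (mol/s): A 0.21802, O₂ 0.10951, B 0.32298
Sensible, products 25→190 °C: 13.776 kJ/s
Q = ΔH = -70.629 kJ/s = -70.629 kW
Heat removed = 254.27 MJ/h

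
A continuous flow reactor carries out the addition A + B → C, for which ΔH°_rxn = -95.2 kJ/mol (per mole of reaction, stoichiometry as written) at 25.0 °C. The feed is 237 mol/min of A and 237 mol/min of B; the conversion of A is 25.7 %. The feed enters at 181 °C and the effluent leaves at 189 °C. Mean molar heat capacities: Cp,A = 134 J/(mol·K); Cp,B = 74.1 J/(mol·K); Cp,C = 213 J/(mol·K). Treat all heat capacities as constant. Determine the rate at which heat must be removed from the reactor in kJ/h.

Q_out = 321000 kJ/h

Extent of reaction ξ = 0.257 × 237 = 60.909 mol/min
Reaction term: ξ·ΔH°_rxn = 60.909 × -95.2 = -5798.5 kJ/min
Sensible, feed 181→25 °C: -7693.9 kJ/min
Outlet flows (mol/min): A 176.09, B 176.09, C 60.909
Sensible, products 25→189 °C: 8137.4 kJ/min
Q = ΔH = -5355 kJ/min = -89.251 kW
Heat removed = 321300 kJ/h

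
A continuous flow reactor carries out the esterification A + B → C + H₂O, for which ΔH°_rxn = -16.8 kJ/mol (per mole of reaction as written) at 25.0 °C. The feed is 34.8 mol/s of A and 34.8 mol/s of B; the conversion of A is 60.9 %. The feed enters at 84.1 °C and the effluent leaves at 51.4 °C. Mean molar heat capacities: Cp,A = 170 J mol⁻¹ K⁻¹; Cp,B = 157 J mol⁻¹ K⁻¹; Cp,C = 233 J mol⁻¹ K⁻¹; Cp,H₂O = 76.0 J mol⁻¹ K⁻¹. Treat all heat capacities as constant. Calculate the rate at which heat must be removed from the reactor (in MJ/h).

Extent of reaction ξ = 0.609 × 34.8 = 21.193 mol/s
Reaction term: ξ·ΔH°_rxn = 21.193 × -16.8 = -356.05 kJ/s
Sensible, feed 84.1→25 °C: -672.53 kJ/s
Outlet flows (mol/s): A 13.607, B 13.607, C 21.193, H₂O 21.193
Sensible, products 25→51.4 °C: 290.35 kJ/s
Q = ΔH = -738.23 kJ/s = -738.23 kW
Heat removed = 2657.6 MJ/h

Q_out = 2660 MJ/h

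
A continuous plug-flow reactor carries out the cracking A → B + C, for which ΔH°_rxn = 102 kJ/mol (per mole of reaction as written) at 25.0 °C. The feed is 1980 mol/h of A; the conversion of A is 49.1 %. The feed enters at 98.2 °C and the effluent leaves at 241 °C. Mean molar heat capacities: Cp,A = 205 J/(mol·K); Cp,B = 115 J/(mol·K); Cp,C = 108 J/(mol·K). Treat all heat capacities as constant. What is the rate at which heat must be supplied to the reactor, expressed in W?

Q_in = 44700 W

Extent of reaction ξ = 0.491 × 1980 = 972.18 mol/h
Reaction term: ξ·ΔH°_rxn = 972.18 × 102 = 99162 kJ/h
Sensible, feed 98.2→25 °C: -29712 kJ/h
Outlet flows (mol/h): A 1007.8, B 972.18, C 972.18
Sensible, products 25→241 °C: 91454 kJ/h
Q = ΔH = 160900 kJ/h = 44.696 kW
Heat supplied = 44696 W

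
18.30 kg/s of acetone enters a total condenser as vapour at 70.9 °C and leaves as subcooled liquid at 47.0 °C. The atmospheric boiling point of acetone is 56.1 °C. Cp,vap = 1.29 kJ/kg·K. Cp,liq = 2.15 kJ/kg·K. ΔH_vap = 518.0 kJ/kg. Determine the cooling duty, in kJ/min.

vapour 70.9→56.1 °C: -19.092 kJ/kg
condensation at 56.1 °C: -518 kJ/kg
liquid 56.1→47.0 °C: -19.565 kJ/kg
Δh = -19.092 + -518 + -19.565 = -556.66 kJ/kg
Q = ṁ·Δh = 18.30 kg/s × -556.66 kJ/kg = -10187 kJ/s
|Q| = 10187 kW = 611210 kJ/min

Q_c = 611000 kJ/min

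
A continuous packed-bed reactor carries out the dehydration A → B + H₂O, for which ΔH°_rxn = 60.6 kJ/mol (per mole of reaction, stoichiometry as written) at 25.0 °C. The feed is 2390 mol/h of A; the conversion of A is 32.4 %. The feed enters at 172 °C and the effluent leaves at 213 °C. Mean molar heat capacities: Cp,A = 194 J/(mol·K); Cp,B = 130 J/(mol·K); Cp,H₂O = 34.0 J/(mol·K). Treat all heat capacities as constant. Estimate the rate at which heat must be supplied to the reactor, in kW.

Extent of reaction ξ = 0.324 × 2390 = 774.36 mol/h
Reaction term: ξ·ΔH°_rxn = 774.36 × 60.6 = 46926 kJ/h
Sensible, feed 172→25 °C: -68158 kJ/h
Outlet flows (mol/h): A 1615.6, B 774.36, H₂O 774.36
Sensible, products 25→213 °C: 82801 kJ/h
Q = ΔH = 61569 kJ/h = 17.102 kW
Heat supplied = 17.102 kW

Q_in = 17.1 kW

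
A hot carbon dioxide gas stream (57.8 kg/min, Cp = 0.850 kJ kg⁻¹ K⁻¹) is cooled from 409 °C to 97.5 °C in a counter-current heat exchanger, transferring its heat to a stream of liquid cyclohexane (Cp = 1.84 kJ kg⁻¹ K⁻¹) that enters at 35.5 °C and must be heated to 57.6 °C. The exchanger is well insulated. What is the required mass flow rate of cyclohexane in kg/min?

Heat released by hot stream: Q = 57.8 × 0.850 × (409 − 97.5) = 15304 kJ/min
Energy balance on cold side (adiabatic exchanger): Q = ṁ_c·Cp_c·(T_c,out − T_c,in)
ṁ_c = 15304 / [1.84 × (57.6 − 35.5)] = 376.35 kg/min

ṁ_c = 376 kg/min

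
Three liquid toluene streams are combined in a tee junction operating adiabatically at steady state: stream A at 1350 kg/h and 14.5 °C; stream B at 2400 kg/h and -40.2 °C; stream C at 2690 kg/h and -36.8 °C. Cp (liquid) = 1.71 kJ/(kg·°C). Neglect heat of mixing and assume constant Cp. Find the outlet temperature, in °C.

T_out = -27.3 °C

Energy balance with Q = 0: Σ ṁᵢCp,ᵢ(T_out − Tᵢ) = 0
T_out = Σ ṁᵢCp,ᵢTᵢ / Σ ṁᵢCp,ᵢ
      = -300780 / 11012 = -27.313 °C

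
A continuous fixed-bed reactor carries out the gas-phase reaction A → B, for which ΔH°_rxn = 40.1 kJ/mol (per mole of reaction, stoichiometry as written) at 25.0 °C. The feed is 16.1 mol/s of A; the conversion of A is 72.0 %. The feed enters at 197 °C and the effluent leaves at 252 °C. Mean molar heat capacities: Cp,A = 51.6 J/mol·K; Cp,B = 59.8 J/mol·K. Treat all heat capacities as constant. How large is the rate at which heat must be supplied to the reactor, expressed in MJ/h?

Q_in = 1920 MJ/h

Extent of reaction ξ = 0.720 × 16.1 = 11.592 mol/s
Reaction term: ξ·ΔH°_rxn = 11.592 × 40.1 = 464.84 kJ/s
Sensible, feed 197→25 °C: -142.89 kJ/s
Outlet flows (mol/s): A 4.508, B 11.592
Sensible, products 25→252 °C: 210.16 kJ/s
Q = ΔH = 532.11 kJ/s = 532.11 kW
Heat supplied = 1915.6 MJ/h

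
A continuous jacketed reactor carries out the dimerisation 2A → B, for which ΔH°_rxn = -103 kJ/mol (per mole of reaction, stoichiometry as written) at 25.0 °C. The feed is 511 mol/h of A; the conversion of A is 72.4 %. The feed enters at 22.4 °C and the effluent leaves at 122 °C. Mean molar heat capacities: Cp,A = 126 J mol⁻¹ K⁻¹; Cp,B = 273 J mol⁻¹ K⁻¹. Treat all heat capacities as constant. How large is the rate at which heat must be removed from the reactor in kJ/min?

Q_out = 204 kJ/min

Extent of reaction ξ = 0.724 × 511 / 2 = 184.98 mol/h
Reaction term: ξ·ΔH°_rxn = 184.98 × -103 = -19053 kJ/h
Sensible, feed 22.4→25 °C: 167.4 kJ/h
Outlet flows (mol/h): A 141.04, B 184.98
Sensible, products 25→122 °C: 6622.3 kJ/h
Q = ΔH = -12263 kJ/h = -3.4065 kW
Heat removed = 204.39 kJ/min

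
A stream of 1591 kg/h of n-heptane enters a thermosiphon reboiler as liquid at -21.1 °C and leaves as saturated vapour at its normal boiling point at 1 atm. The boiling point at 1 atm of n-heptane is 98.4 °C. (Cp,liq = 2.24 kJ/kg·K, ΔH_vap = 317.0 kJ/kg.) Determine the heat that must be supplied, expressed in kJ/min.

Q = 15500 kJ/min

liquid -21.1→98.4 °C: 267.68 kJ/kg
vaporisation at 98.4 °C: 317 kJ/kg
Δh = 267.68 + 317 = 584.68 kJ/kg
Q = ṁ·Δh = 1591 kg/h × 584.68 kJ/kg = 930230 kJ/h
|Q| = 258.4 kW = 15504 kJ/min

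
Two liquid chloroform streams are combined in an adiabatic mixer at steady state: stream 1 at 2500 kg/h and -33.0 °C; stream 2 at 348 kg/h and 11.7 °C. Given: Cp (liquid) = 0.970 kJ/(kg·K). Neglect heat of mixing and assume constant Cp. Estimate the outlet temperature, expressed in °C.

Energy balance with Q = 0: Σ ṁᵢCp,ᵢ(T_out − Tᵢ) = 0
T_out = Σ ṁᵢCp,ᵢTᵢ / Σ ṁᵢCp,ᵢ
      = -76076 / 2762.6 = -27.538 °C

T_out = -27.5 °C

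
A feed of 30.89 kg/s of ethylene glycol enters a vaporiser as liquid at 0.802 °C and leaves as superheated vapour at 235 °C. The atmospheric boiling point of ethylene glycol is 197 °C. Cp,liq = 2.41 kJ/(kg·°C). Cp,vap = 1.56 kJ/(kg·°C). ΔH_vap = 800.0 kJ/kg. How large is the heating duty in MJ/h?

liquid 0.802→197 °C: 472.84 kJ/kg
vaporisation at 197 °C: 800 kJ/kg
vapour 197→235 °C: 59.28 kJ/kg
Δh = 472.84 + 800 + 59.28 = 1332.1 kJ/kg
Q = ṁ·Δh = 30.89 kg/s × 1332.1 kJ/kg = 41149 kJ/s
|Q| = 41149 kW = 148140 MJ/h

Q = 148000 MJ/h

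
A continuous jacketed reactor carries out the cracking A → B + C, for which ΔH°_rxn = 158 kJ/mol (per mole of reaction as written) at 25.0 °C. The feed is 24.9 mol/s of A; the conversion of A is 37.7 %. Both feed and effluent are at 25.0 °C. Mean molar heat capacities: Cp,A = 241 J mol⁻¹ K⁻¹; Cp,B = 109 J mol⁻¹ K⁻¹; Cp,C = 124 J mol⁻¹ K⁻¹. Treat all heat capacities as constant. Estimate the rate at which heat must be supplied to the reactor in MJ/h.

Extent of reaction ξ = 0.377 × 24.9 = 9.3873 mol/s
Reaction term: ξ·ΔH°_rxn = 9.3873 × 158 = 1483.2 kJ/s
Q = ΔH = 1483.2 kJ/s = 1483.2 kW
Heat supplied = 5339.5 MJ/h

Q_in = 5340 MJ/h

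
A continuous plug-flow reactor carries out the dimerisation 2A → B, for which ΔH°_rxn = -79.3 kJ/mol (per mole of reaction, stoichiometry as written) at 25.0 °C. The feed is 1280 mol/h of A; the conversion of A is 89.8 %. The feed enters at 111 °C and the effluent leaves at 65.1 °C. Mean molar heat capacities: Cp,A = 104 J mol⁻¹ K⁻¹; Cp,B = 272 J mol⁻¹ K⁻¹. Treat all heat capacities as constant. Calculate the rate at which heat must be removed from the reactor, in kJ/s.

Extent of reaction ξ = 0.898 × 1280 / 2 = 574.72 mol/h
Reaction term: ξ·ΔH°_rxn = 574.72 × -79.3 = -45575 kJ/h
Sensible, feed 111→25 °C: -11448 kJ/h
Outlet flows (mol/h): A 130.56, B 574.72
Sensible, products 25→65.1 °C: 6813.1 kJ/h
Q = ΔH = -50211 kJ/h = -13.947 kW
Heat removed = 13.947 kJ/s

Q_out = 13.9 kJ/s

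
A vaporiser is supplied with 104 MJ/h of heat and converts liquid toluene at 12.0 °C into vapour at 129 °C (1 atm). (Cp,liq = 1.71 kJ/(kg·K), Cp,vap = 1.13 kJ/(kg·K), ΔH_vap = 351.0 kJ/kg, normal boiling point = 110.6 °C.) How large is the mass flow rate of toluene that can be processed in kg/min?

ṁ = 3.21 kg/min

Δh = 1.71×(110.6−12.0) + 351.0 + 1.13×(129−110.6) = 540.4 kJ/kg
Q = 104 MJ/h = 28.889 kJ/s = 1733.3 kJ/min
ṁ = Q/Δh = 1733.3 / 540.4 = 3.2075 kg/min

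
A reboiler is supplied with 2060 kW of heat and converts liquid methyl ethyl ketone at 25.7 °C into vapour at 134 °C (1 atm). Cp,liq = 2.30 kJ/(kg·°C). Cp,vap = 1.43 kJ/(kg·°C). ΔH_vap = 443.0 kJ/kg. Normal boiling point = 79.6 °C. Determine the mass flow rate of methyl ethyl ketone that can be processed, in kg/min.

Δh = 2.30×(79.6−25.7) + 443.0 + 1.43×(134−79.6) = 644.76 kJ/kg
Q = 2060 kW = 2060 kJ/s = 123600 kJ/min
ṁ = Q/Δh = 123600 / 644.76 = 191.7 kg/min

ṁ = 192 kg/min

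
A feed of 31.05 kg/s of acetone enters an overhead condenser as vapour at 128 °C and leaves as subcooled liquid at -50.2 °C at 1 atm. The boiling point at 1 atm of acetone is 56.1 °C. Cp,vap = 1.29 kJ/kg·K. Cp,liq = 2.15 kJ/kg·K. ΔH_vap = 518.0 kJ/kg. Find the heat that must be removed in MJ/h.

vapour 128→56.1 °C: -92.751 kJ/kg
condensation at 56.1 °C: -518 kJ/kg
liquid 56.1→-50.2 °C: -228.55 kJ/kg
Δh = -92.751 + -518 + -228.55 = -839.3 kJ/kg
Q = ṁ·Δh = 31.05 kg/s × -839.3 kJ/kg = -26060 kJ/s
|Q| = 26060 kW = 93817 MJ/h

Q_c = 93800 MJ/h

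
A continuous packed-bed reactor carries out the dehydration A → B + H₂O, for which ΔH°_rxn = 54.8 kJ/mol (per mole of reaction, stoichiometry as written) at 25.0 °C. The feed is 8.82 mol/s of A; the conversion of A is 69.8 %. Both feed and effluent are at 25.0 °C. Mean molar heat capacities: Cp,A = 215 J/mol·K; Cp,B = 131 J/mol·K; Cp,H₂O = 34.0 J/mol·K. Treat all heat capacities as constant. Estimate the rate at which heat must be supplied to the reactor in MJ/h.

Q_in = 1210 MJ/h

Extent of reaction ξ = 0.698 × 8.82 = 6.1564 mol/s
Reaction term: ξ·ΔH°_rxn = 6.1564 × 54.8 = 337.37 kJ/s
Q = ΔH = 337.37 kJ/s = 337.37 kW
Heat supplied = 1214.5 MJ/h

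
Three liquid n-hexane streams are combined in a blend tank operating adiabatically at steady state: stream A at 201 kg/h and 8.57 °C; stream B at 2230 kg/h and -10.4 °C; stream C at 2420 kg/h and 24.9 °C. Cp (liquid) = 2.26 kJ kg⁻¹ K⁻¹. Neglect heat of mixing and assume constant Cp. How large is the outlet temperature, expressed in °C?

Energy balance with Q = 0: Σ ṁᵢCp,ᵢ(T_out − Tᵢ) = 0
Σ ṁᵢCp,ᵢTᵢ = 201×2.26×8.57 + 2230×2.26×-10.4 + 2420×2.26×24.9 = 87662
Σ ṁᵢCp,ᵢ = 201×2.26 + 2230×2.26 + 2420×2.26 = 10963
T_out = 87662 / 10963 = 7.996 °C

T_out = 8.00 °C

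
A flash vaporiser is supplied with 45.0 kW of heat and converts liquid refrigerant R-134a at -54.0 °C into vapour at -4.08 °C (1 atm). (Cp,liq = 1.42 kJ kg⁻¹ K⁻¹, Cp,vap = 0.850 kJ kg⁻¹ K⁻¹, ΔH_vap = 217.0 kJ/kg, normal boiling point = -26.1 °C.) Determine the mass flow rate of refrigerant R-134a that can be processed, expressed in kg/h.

Δh = 1.42×(-26.1−-54.0) + 217.0 + 0.850×(-4.08−-26.1) = 275.33 kJ/kg
Q = 45.0 kW = 45 kJ/s = 162000 kJ/h
ṁ = Q/Δh = 162000 / 275.33 = 588.37 kg/h

ṁ = 588 kg/h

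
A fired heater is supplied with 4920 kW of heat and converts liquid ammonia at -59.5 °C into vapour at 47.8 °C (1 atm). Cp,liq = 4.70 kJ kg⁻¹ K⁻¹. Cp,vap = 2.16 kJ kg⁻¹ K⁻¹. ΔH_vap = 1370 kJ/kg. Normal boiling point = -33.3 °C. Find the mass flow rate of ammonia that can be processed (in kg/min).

ṁ = 177 kg/min

Δh = 4.70×(-33.3−-59.5) + 1370 + 2.16×(47.8−-33.3) = 1668.3 kJ/kg
Q = 4920 kW = 4920 kJ/s = 295200 kJ/min
ṁ = Q/Δh = 295200 / 1668.3 = 176.94 kg/min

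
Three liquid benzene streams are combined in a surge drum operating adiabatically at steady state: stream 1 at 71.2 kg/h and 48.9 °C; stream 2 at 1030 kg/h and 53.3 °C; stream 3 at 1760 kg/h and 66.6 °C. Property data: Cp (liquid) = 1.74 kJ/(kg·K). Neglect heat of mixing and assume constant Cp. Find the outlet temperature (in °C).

Energy balance with Q = 0: Σ ṁᵢCp,ᵢ(T_out − Tᵢ) = 0
Σ ṁᵢCp,ᵢTᵢ = 71.2×1.74×48.9 + 1030×1.74×53.3 + 1760×1.74×66.6 = 305540
Σ ṁᵢCp,ᵢ = 71.2×1.74 + 1030×1.74 + 1760×1.74 = 4978.5
T_out = 305540 / 4978.5 = 61.372 °C

T_out = 61.4 °C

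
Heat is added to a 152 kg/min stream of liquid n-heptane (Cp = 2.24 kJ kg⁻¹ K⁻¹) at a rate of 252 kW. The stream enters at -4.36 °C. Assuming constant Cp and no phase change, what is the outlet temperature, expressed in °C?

Q = 252 kW = 15120 kJ/min
ΔT = Q/(ṁ·Cp) = 15120/(152×2.24) = 44.408 K
T_out = -4.36 + 44.408 = 40.048 °C

T_out = 40.0 °C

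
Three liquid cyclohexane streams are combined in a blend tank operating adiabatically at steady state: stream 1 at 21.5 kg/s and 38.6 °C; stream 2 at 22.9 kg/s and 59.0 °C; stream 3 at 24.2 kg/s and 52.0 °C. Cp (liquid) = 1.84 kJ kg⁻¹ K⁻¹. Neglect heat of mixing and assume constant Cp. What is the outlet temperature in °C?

Energy balance with Q = 0: Σ ṁᵢCp,ᵢ(T_out − Tᵢ) = 0
T_out = Σ ṁᵢCp,ᵢTᵢ / Σ ṁᵢCp,ᵢ
      = 6328.5 / 126.22 = 50.137 °C

T_out = 50.1 °C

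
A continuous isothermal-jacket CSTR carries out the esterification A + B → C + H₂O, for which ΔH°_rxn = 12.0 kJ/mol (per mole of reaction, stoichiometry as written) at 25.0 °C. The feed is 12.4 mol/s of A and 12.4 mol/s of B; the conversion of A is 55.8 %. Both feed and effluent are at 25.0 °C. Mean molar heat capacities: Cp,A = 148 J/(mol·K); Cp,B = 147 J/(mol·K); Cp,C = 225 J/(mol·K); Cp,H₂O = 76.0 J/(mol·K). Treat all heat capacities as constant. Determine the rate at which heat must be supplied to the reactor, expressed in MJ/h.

Extent of reaction ξ = 0.558 × 12.4 = 6.9192 mol/s
Reaction term: ξ·ΔH°_rxn = 6.9192 × 12.0 = 83.03 kJ/s
Q = ΔH = 83.03 kJ/s = 83.03 kW
Heat supplied = 298.91 MJ/h

Q_in = 299 MJ/h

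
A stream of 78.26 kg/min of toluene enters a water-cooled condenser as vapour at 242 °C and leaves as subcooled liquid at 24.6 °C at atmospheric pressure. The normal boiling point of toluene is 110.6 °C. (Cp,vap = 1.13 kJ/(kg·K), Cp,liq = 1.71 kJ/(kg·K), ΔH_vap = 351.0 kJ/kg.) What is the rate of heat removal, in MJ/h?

Q_c = 3040 MJ/h

vapour 242→110.6 °C: -148.48 kJ/kg
condensation at 110.6 °C: -351 kJ/kg
liquid 110.6→24.6 °C: -147.06 kJ/kg
Δh = -148.48 + -351 + -147.06 = -646.54 kJ/kg
Q = ṁ·Δh = 78.26 kg/min × -646.54 kJ/kg = -50598 kJ/min
|Q| = 843.31 kW = 3035.9 MJ/h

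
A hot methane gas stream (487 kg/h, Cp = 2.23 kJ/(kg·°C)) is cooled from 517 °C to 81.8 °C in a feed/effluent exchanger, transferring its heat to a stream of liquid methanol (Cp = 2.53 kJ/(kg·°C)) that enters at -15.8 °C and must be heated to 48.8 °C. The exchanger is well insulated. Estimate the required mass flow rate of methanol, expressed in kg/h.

Heat released by hot stream: Q = 487 × 2.23 × (517 − 81.8) = 472630 kJ/h
Energy balance on cold side (adiabatic exchanger): Q = ṁ_c·Cp_c·(T_c,out − T_c,in)
ṁ_c = 472630 / [2.53 × (48.8 − -15.8)] = 2891.8 kg/h

ṁ_c = 2890 kg/h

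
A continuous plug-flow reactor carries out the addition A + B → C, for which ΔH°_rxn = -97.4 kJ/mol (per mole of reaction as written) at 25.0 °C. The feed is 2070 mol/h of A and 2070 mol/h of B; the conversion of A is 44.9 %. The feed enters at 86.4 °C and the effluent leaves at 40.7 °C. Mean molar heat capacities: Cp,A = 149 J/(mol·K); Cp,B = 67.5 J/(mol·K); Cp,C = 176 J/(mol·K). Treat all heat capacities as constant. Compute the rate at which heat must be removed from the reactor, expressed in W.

Extent of reaction ξ = 0.449 × 2070 = 929.43 mol/h
Reaction term: ξ·ΔH°_rxn = 929.43 × -97.4 = -90526 kJ/h
Sensible, feed 86.4→25 °C: -27517 kJ/h
Outlet flows (mol/h): A 1140.6, B 1140.6, C 929.43
Sensible, products 25→40.7 °C: 6445.1 kJ/h
Q = ΔH = -111600 kJ/h = -30.999 kW
Heat removed = 30999 W

Q_out = 31000 W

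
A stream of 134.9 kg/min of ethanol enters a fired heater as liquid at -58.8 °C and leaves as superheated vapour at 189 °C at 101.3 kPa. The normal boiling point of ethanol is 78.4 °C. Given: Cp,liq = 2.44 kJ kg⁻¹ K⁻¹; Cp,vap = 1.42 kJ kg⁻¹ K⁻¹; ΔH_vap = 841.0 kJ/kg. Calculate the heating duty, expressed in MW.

liquid -58.8→78.4 °C: 334.77 kJ/kg
vaporisation at 78.4 °C: 841 kJ/kg
vapour 78.4→189 °C: 157.05 kJ/kg
Δh = 334.77 + 841 + 157.05 = 1332.8 kJ/kg
Q = ṁ·Δh = 134.9 kg/min × 1332.8 kJ/kg = 179800 kJ/min
|Q| = 2996.6 kW = 2.9966 MW

Q = 3.00 MW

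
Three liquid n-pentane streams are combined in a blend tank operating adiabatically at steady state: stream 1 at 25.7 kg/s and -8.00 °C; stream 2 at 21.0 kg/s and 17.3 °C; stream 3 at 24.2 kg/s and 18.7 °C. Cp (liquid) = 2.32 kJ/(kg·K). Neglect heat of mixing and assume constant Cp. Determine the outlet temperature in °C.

Adiabatic, steady state ⇒ Σ ṁᵢCp,ᵢ(T_out − Tᵢ) = 0
T_out = Σ ṁᵢCp,ᵢTᵢ / Σ ṁᵢCp,ᵢ
      = 1415.8 / 164.49 = 8.6071 °C

T_out = 8.61 °C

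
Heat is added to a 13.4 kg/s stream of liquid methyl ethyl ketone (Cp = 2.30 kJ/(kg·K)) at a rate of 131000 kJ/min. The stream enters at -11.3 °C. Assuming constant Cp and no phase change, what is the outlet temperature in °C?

T_out = 59.5 °C

Q = 131000 kJ/min = 2183.3 kJ/s
ΔT = Q/(ṁ·Cp) = 2183.3/(13.4×2.30) = 70.841 K
T_out = -11.3 + 70.841 = 59.541 °C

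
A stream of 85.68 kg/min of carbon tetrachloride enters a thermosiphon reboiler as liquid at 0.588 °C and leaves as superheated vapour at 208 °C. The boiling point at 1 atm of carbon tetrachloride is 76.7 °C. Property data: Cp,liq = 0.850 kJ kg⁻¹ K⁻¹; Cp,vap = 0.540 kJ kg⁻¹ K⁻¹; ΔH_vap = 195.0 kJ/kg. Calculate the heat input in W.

liquid 0.588→76.7 °C: 64.695 kJ/kg
vaporisation at 76.7 °C: 195 kJ/kg
vapour 76.7→208 °C: 70.902 kJ/kg
Δh = 64.695 + 195 + 70.902 = 330.6 kJ/kg
Q = ṁ·Δh = 85.68 kg/min × 330.6 kJ/kg = 28326 kJ/min
|Q| = 472.09 kW = 472090 W

Q = 472000 W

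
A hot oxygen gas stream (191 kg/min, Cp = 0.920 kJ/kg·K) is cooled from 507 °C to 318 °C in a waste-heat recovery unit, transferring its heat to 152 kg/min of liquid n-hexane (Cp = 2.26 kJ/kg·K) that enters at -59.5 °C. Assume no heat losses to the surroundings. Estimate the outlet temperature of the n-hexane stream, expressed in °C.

T_c,out = 37.2 °C

Heat released by hot stream: Q = 191 × 0.920 × (507 − 318) = 33211 kJ/min
Energy balance on cold side (adiabatic exchanger): Q = ṁ_c·Cp_c·(T_c,out − T_c,in)
T_c,out = -59.5 + 33211/(152 × 2.26) = 37.179 °C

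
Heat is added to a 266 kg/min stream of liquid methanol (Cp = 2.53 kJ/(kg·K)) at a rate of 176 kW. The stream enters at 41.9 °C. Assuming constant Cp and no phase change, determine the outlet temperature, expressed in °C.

Q = 176 kW = 10560 kJ/min
ΔT = Q/(ṁ·Cp) = 10560/(266×2.53) = 15.691 K
T_out = 41.9 + 15.691 = 57.591 °C

T_out = 57.6 °C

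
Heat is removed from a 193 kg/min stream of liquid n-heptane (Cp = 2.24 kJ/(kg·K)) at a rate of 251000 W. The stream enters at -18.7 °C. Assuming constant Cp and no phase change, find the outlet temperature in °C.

Q = 251000 W = 15060 kJ/min
ΔT = Q/(ṁ·Cp) = 15060/(193×2.24) = 34.835 K
T_out = -18.7 − 34.835 = -53.535 °C

T_out = -53.5 °C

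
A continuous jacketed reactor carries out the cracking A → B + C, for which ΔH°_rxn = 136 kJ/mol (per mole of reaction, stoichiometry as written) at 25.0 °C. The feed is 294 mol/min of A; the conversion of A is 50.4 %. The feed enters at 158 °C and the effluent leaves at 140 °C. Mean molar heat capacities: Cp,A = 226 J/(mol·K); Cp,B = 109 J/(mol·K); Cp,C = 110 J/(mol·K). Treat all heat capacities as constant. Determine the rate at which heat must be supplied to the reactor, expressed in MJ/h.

Q_in = 1130 MJ/h

Extent of reaction ξ = 0.504 × 294 = 148.18 mol/min
Reaction term: ξ·ΔH°_rxn = 148.18 × 136 = 20152 kJ/min
Sensible, feed 158→25 °C: -8837.1 kJ/min
Outlet flows (mol/min): A 145.82, B 148.18, C 148.18
Sensible, products 25→140 °C: 7521.8 kJ/min
Q = ΔH = 18837 kJ/min = 313.94 kW
Heat supplied = 1130.2 MJ/h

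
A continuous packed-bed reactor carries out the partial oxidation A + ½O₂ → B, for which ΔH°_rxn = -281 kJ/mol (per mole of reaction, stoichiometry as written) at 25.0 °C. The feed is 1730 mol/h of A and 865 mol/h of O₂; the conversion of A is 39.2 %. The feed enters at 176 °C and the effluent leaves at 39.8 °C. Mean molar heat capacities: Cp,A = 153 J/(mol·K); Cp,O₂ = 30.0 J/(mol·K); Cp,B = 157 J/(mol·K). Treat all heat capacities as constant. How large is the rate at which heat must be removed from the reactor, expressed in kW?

Extent of reaction ξ = 0.392 × 1730 = 678.16 mol/h
Reaction term: ξ·ΔH°_rxn = 678.16 × -281 = -190560 kJ/h
Sensible, feed 176→25 °C: -43887 kJ/h
Outlet flows (mol/h): A 1051.8, O₂ 525.92, B 678.16
Sensible, products 25→39.8 °C: 4191.1 kJ/h
Q = ΔH = -230260 kJ/h = -63.961 kW
Heat removed = 63.961 kW

Q_out = 64.0 kW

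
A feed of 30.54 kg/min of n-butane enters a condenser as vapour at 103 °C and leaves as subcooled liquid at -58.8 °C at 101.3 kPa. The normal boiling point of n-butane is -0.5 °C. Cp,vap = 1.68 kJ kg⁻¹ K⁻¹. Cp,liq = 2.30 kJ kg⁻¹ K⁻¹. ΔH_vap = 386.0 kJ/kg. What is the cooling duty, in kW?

vapour 103→-0.5 °C: -173.88 kJ/kg
condensation at -0.5 °C: -386 kJ/kg
liquid -0.5→-58.8 °C: -134.09 kJ/kg
Δh = -173.88 + -386 + -134.09 = -693.97 kJ/kg
Q = ṁ·Δh = 30.54 kg/min × -693.97 kJ/kg = -21194 kJ/min
|Q| = 353.23 kW

Q_c = 353 kW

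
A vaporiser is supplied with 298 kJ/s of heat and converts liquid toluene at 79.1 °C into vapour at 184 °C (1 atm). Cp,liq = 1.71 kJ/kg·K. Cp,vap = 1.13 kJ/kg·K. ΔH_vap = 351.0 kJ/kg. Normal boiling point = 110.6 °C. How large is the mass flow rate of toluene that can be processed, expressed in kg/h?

Δh = 1.71×(110.6−79.1) + 351.0 + 1.13×(184−110.6) = 487.81 kJ/kg
Q = 298 kJ/s = 298 kJ/s = 1.0728e+06 kJ/h
ṁ = Q/Δh = 1.0728e+06 / 487.81 = 2199.2 kg/h

ṁ = 2200 kg/h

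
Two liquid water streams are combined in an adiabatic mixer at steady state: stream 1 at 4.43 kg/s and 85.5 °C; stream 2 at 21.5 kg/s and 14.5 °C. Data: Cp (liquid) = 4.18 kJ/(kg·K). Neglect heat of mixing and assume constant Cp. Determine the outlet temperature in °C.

T_out = 26.6 °C

Energy balance with Q = 0: Σ ṁᵢCp,ᵢ(T_out − Tᵢ) = 0
T_out = Σ ṁᵢCp,ᵢTᵢ / Σ ṁᵢCp,ᵢ
      = 2886.4 / 108.39 = 26.63 °C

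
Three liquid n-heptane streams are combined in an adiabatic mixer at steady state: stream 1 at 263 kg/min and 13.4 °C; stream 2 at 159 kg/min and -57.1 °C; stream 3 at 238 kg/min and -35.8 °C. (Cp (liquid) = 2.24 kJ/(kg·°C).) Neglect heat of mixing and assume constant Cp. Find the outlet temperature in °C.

Energy balance with Q = 0: Σ ṁᵢCp,ᵢ(T_out − Tᵢ) = 0
T_out = Σ ṁᵢCp,ᵢTᵢ / Σ ṁᵢCp,ᵢ
      = -31528 / 1478.4 = -21.326 °C

T_out = -21.3 °C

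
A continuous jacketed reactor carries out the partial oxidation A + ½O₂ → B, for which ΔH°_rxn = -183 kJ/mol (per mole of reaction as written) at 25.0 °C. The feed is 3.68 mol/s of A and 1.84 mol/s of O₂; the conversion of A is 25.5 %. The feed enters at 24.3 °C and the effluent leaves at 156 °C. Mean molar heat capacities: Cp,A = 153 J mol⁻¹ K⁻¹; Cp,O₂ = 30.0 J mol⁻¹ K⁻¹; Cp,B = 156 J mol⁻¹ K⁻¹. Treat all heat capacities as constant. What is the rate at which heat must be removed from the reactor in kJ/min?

Extent of reaction ξ = 0.255 × 3.68 = 0.9384 mol/s
Reaction term: ξ·ΔH°_rxn = 0.9384 × -183 = -171.73 kJ/s
Sensible, feed 24.3→25 °C: 0.43277 kJ/s
Outlet flows (mol/s): A 2.7416, O₂ 1.3708, B 0.9384
Sensible, products 25→156 °C: 79.514 kJ/s
Q = ΔH = -91.78 kJ/s = -91.78 kW
Heat removed = 5506.8 kJ/min

Q_out = 5510 kJ/min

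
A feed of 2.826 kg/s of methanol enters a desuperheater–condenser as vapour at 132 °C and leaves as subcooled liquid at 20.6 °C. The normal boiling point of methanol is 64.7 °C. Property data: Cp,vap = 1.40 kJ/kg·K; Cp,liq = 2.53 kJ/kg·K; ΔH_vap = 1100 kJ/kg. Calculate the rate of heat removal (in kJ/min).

Q_c = 221000 kJ/min

vapour 132→64.7 °C: -94.22 kJ/kg
condensation at 64.7 °C: -1100 kJ/kg
liquid 64.7→20.6 °C: -111.57 kJ/kg
Δh = -94.22 + -1100 + -111.57 = -1305.8 kJ/kg
Q = ṁ·Δh = 2.826 kg/s × -1305.8 kJ/kg = -3690.2 kJ/s
|Q| = 3690.2 kW = 221410 kJ/min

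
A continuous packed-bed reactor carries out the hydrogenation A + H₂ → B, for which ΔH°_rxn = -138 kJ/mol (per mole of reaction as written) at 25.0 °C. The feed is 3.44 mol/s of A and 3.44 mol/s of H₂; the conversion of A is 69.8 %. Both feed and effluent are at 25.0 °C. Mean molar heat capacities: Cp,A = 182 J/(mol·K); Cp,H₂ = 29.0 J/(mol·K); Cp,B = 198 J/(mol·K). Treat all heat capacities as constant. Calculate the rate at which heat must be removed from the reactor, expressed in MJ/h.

Extent of reaction ξ = 0.698 × 3.44 = 2.4011 mol/s
Reaction term: ξ·ΔH°_rxn = 2.4011 × -138 = -331.35 kJ/s
Q = ΔH = -331.35 kJ/s = -331.35 kW
Heat removed = 1192.9 MJ/h

Q_out = 1190 MJ/h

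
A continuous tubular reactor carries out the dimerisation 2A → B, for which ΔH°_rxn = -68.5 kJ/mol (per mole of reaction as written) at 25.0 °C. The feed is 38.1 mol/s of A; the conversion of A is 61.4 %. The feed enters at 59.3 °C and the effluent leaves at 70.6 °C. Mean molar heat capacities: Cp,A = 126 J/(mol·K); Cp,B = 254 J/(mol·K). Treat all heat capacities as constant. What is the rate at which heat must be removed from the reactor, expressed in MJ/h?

Q_out = 2690 MJ/h

Extent of reaction ξ = 0.614 × 38.1 / 2 = 11.697 mol/s
Reaction term: ξ·ΔH°_rxn = 11.697 × -68.5 = -801.22 kJ/s
Sensible, feed 59.3→25 °C: -164.66 kJ/s
Outlet flows (mol/s): A 14.707, B 11.697
Sensible, products 25→70.6 °C: 219.97 kJ/s
Q = ΔH = -745.91 kJ/s = -745.91 kW
Heat removed = 2685.3 MJ/h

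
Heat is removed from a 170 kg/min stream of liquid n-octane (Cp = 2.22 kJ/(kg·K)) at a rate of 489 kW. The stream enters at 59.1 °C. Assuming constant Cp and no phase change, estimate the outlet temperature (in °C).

T_out = -18.6 °C

Q = 489 kW = 29340 kJ/min
ΔT = Q/(ṁ·Cp) = 29340/(170×2.22) = 77.742 K
T_out = 59.1 − 77.742 = -18.642 °C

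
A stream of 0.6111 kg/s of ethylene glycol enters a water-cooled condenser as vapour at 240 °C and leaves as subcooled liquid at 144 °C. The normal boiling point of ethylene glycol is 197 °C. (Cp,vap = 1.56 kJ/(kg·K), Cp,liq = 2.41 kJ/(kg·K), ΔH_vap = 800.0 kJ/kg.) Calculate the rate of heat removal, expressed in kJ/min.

vapour 240→197 °C: -67.08 kJ/kg
condensation at 197 °C: -800 kJ/kg
liquid 197→144 °C: -127.73 kJ/kg
Δh = -67.08 + -800 + -127.73 = -994.81 kJ/kg
Q = ṁ·Δh = 0.6111 kg/s × -994.81 kJ/kg = -607.93 kJ/s
|Q| = 607.93 kW = 36476 kJ/min

Q_c = 36500 kJ/min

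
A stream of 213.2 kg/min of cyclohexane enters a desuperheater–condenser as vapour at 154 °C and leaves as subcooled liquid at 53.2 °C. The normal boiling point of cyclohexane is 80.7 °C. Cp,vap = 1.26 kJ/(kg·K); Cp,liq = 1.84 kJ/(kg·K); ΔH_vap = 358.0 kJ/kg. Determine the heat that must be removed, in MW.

Q_c = 1.78 MW

vapour 154→80.7 °C: -92.358 kJ/kg
condensation at 80.7 °C: -358 kJ/kg
liquid 80.7→53.2 °C: -50.6 kJ/kg
Δh = -92.358 + -358 + -50.6 = -500.96 kJ/kg
Q = ṁ·Δh = 213.2 kg/min × -500.96 kJ/kg = -106800 kJ/min
|Q| = 1780.1 kW = 1.7801 MW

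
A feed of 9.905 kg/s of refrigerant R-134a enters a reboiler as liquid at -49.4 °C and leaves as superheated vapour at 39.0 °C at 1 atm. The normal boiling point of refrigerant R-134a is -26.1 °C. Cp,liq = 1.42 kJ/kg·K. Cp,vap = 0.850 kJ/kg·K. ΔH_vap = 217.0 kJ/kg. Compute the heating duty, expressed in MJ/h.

Q = 10900 MJ/h

liquid -49.4→-26.1 °C: 33.086 kJ/kg
vaporisation at -26.1 °C: 217 kJ/kg
vapour -26.1→39.0 °C: 55.335 kJ/kg
Δh = 33.086 + 217 + 55.335 = 305.42 kJ/kg
Q = ṁ·Δh = 9.905 kg/s × 305.42 kJ/kg = 3025.2 kJ/s
|Q| = 3025.2 kW = 10891 MJ/h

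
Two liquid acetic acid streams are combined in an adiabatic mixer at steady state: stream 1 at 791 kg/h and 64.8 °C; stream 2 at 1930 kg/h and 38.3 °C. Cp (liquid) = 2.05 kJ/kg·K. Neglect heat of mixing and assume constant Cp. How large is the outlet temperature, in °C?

No heat crosses the boundary, so H_out = H_in.
T_out = Σ ṁᵢCp,ᵢTᵢ / Σ ṁᵢCp,ᵢ
      = 256610 / 5578 = 46.004 °C

T_out = 46.0 °C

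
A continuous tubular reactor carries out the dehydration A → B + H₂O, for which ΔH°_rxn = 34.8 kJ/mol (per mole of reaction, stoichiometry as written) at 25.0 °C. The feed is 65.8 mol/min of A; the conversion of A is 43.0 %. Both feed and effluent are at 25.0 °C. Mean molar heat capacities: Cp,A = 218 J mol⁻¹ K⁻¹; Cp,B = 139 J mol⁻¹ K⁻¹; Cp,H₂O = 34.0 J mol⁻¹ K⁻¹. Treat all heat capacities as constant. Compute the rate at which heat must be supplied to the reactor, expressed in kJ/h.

Q_in = 59100 kJ/h

Extent of reaction ξ = 0.430 × 65.8 = 28.294 mol/min
Reaction term: ξ·ΔH°_rxn = 28.294 × 34.8 = 984.63 kJ/min
Q = ΔH = 984.63 kJ/min = 16.411 kW
Heat supplied = 59078 kJ/h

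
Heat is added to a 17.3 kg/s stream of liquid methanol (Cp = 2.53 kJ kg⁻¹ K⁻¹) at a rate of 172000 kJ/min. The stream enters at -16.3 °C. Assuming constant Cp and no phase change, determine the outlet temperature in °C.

Q = 172000 kJ/min = 2866.7 kJ/s
ΔT = Q/(ṁ·Cp) = 2866.7/(17.3×2.53) = 65.495 K
T_out = -16.3 + 65.495 = 49.195 °C

T_out = 49.2 °C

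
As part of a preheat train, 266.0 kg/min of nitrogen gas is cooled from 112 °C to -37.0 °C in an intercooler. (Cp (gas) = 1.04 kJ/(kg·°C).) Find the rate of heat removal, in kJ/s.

Q = ṁ·Cp·ΔT = 266.0 × 1.04 × (-37.0 − 112) = -41219 kJ/min
Converting: 41219 / 60 s = 686.99 kW

Q_c = 687 kJ/s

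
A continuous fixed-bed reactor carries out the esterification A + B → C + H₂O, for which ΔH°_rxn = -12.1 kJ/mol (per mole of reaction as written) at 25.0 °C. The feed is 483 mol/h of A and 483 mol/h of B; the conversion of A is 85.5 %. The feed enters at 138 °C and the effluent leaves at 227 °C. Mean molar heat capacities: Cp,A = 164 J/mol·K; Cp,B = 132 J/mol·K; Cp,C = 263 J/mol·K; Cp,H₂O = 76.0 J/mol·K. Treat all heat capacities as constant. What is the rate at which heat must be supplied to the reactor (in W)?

Q_in = 3140 W

Extent of reaction ξ = 0.855 × 483 = 412.96 mol/h
Reaction term: ξ·ΔH°_rxn = 412.96 × -12.1 = -4996.9 kJ/h
Sensible, feed 138→25 °C: -16155 kJ/h
Outlet flows (mol/h): A 70.035, B 70.035, C 412.96, H₂O 412.96
Sensible, products 25→227 °C: 32467 kJ/h
Q = ΔH = 11314 kJ/h = 3.1429 kW
Heat supplied = 3142.9 W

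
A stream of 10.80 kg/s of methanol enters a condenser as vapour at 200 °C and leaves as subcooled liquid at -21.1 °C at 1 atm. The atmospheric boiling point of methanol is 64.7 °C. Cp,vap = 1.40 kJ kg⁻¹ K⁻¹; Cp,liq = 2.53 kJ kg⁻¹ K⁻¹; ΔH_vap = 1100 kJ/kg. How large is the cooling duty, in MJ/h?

vapour 200→64.7 °C: -189.42 kJ/kg
condensation at 64.7 °C: -1100 kJ/kg
liquid 64.7→-21.1 °C: -217.07 kJ/kg
Δh = -189.42 + -1100 + -217.07 = -1506.5 kJ/kg
Q = ṁ·Δh = 10.80 kg/s × -1506.5 kJ/kg = -16270 kJ/s
|Q| = 16270 kW = 58572 MJ/h

Q_c = 58600 MJ/h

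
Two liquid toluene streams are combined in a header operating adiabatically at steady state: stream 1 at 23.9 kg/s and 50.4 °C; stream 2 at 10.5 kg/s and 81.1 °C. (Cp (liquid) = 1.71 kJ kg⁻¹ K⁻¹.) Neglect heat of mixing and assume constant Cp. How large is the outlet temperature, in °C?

T_out = 59.8 °C

Adiabatic, steady state ⇒ Σ ṁᵢCp,ᵢ(T_out − Tᵢ) = 0
Σ ṁᵢCp,ᵢTᵢ = 23.9×1.71×50.4 + 10.5×1.71×81.1 = 3515.9
Σ ṁᵢCp,ᵢ = 23.9×1.71 + 10.5×1.71 = 58.824
T_out = 3515.9 / 58.824 = 59.771 °C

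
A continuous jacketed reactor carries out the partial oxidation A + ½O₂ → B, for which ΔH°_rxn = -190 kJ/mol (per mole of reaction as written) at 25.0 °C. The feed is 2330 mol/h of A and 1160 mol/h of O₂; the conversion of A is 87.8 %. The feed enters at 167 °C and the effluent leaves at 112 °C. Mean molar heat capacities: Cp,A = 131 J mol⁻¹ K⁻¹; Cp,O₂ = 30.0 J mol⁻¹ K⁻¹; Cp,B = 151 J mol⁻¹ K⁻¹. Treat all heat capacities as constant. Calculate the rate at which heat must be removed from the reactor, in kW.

Q_out = 113 kW

Extent of reaction ξ = 0.878 × 2330 = 2045.7 mol/h
Reaction term: ξ·ΔH°_rxn = 2045.7 × -190 = -388690 kJ/h
Sensible, feed 167→25 °C: -48284 kJ/h
Outlet flows (mol/h): A 284.26, O₂ 137.13, B 2045.7
Sensible, products 25→112 °C: 30473 kJ/h
Q = ΔH = -406500 kJ/h = -112.92 kW
Heat removed = 112.92 kW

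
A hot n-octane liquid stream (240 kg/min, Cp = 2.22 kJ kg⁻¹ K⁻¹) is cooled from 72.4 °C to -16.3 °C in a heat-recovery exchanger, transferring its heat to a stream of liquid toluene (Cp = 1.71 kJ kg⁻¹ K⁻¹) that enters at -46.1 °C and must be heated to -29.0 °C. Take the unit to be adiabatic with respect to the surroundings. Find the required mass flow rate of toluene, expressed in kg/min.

Heat released by hot stream: Q = 240 × 2.22 × (72.4 − -16.3) = 47259 kJ/min
Energy balance on cold side (adiabatic exchanger): Q = ṁ_c·Cp_c·(T_c,out − T_c,in)
ṁ_c = 47259 / [1.71 × (-29.0 − -46.1)] = 1616.2 kg/min

ṁ_c = 1620 kg/min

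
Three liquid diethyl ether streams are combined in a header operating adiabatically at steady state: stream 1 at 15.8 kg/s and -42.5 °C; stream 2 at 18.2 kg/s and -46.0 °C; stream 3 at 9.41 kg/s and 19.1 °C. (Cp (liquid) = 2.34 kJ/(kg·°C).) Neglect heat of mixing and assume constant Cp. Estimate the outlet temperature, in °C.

T_out = -30.6 °C

Adiabatic, steady state ⇒ Σ ṁᵢCp,ᵢ(T_out − Tᵢ) = 0
Σ ṁᵢCp,ᵢTᵢ = 15.8×2.34×-42.5 + 18.2×2.34×-46.0 + 9.41×2.34×19.1 = -3109.8
Σ ṁᵢCp,ᵢ = 15.8×2.34 + 18.2×2.34 + 9.41×2.34 = 101.58
T_out = -3109.8 / 101.58 = -30.614 °C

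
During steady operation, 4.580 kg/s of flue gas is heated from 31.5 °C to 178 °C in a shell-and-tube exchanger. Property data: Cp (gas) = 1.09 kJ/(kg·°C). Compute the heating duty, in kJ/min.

Q = 43900 kJ/min

Q = ṁ·Cp·ΔT = 4.580 × 1.09 × (178 − 31.5) = 731.36 kJ/s
Heating duty = 43881 kJ/min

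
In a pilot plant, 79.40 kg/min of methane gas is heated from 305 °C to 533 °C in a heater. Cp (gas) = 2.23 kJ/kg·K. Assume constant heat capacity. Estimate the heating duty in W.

Q = ṁ·Cp·ΔT = 79.40 × 2.23 × (533 − 305) = 40370 kJ/min
Converting: 40370 / 60 s = 672.84 kW
Heating duty = 672840 W

Q = 673000 W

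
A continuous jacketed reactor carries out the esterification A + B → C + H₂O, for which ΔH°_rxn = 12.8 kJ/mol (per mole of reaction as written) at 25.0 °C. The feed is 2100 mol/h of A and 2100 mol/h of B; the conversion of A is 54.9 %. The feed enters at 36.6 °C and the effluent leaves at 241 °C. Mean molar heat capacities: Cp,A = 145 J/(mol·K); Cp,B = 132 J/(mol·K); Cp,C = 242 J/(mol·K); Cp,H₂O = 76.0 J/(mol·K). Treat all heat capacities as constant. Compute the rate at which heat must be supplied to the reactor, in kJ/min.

Q_in = 2400 kJ/min

Extent of reaction ξ = 0.549 × 2100 = 1152.9 mol/h
Reaction term: ξ·ΔH°_rxn = 1152.9 × 12.8 = 14757 kJ/h
Sensible, feed 36.6→25 °C: -6747.7 kJ/h
Outlet flows (mol/h): A 947.1, B 947.1, C 1152.9, H₂O 1152.9
Sensible, products 25→241 °C: 135860 kJ/h
Q = ΔH = 143870 kJ/h = 39.963 kW
Heat supplied = 2397.8 kJ/min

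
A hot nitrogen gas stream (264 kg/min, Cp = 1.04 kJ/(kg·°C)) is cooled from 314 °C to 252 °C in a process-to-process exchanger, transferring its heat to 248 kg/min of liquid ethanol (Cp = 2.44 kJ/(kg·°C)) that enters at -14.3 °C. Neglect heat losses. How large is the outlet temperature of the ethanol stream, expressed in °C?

Heat released by hot stream: Q = 264 × 1.04 × (314 − 252) = 17023 kJ/min
Energy balance on cold side (adiabatic exchanger): Q = ṁ_c·Cp_c·(T_c,out − T_c,in)
T_c,out = -14.3 + 17023/(248 × 2.44) = 13.831 °C

T_c,out = 13.8 °C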